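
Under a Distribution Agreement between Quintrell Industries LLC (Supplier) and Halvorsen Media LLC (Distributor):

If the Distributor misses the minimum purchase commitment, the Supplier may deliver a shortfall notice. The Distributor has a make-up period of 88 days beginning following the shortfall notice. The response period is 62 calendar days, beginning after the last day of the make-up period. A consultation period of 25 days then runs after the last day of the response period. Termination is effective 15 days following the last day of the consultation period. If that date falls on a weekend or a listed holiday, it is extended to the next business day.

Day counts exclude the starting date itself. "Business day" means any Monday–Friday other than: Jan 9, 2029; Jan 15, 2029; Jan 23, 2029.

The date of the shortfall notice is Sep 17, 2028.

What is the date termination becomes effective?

Mar 26, 2029

Adding 88 calendar days to Sep 17, 2028 gives Dec 14, 2028, which is the last day of the make-up period.
Adding 62 calendar days to Dec 14, 2028 gives Feb 14, 2029, which is the last day of the response period.
The last day of the consultation period: 25 calendar days after Feb 14, 2029 is Mar 11, 2029.
The date termination becomes effective: 15 calendar days after Mar 11, 2029 is Mar 26, 2029. Mar 26, 2029 is a Monday and is not a listed holiday, so no roll-forward applies.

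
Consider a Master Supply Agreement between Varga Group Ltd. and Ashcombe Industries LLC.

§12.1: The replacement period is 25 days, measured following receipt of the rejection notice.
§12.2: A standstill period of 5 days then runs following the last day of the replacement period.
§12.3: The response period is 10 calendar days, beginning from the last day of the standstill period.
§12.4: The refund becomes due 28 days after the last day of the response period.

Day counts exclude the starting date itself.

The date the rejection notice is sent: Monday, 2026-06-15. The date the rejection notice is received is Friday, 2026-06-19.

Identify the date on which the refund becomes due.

2026-08-26

The last day of the replacement period: 2026-06-19 + 25 days = 2026-07-14.
The last day of the standstill period: 5 calendar days after 2026-07-14 is 2026-07-19.
The last day of the response period: 10 calendar days after 2026-07-19 is 2026-07-29.
Adding 28 calendar days to 2026-07-29 gives 2026-08-26, which is the date on which the refund becomes due.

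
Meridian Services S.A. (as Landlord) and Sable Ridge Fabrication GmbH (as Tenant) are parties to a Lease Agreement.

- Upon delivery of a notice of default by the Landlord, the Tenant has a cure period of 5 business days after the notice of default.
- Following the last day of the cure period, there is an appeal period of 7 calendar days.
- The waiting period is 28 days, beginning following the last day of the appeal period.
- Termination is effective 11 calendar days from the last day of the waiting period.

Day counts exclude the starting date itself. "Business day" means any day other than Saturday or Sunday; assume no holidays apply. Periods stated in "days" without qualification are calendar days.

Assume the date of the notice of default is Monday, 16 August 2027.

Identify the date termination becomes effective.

8 October 2027

From Monday, 16 August 2027, 5 business days (Aug 17, Aug 18, Aug 19, Aug 20, Aug 23, skipping weekends) brings us to Monday, 23 August 2027, which is the last day of the cure period.
The last day of the appeal period: 23 August 2027 + 7 days = 30 August 2027.
The last day of the waiting period: 28 calendar days after 30 August 2027 is 27 September 2027.
The date termination becomes effective: 27 September 2027 + 11 days = 8 October 2027.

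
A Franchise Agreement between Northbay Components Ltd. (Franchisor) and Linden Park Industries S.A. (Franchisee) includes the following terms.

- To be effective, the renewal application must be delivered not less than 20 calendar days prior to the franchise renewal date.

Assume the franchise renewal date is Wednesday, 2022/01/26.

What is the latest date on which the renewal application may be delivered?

2022/01/06

2022/01/26 minus 20 days is 2022/01/06.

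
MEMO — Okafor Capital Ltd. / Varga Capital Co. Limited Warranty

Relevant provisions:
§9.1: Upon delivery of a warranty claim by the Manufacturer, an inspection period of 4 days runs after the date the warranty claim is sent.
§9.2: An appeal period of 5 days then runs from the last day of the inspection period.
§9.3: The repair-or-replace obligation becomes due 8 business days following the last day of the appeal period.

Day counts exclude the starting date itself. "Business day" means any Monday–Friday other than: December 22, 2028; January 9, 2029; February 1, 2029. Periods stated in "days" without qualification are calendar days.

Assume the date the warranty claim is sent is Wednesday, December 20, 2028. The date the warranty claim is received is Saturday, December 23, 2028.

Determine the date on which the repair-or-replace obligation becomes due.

January 11, 2029

The last day of the inspection period: 4 calendar days after December 20, 2028 is December 24, 2028.
The last day of the appeal period: 5 calendar days after December 24, 2028 is December 29, 2028.
The date on which the repair-or-replace obligation becomes due: counting 8 business days from Friday, December 29, 2028 (Jan 1, Jan 2, Jan 3, Jan 4, Jan 5, Jan 8, Jan 10, Jan 11, skipping weekends and the listed holiday on Jan 9) reaches Thursday, January 11, 2029.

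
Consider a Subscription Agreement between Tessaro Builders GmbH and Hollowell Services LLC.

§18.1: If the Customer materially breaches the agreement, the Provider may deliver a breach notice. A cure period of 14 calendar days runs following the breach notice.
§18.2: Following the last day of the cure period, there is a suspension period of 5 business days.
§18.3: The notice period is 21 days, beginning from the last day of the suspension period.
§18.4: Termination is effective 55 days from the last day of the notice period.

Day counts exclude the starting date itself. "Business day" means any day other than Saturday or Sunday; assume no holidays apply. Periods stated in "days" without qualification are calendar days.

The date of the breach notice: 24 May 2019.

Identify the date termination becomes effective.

The last day of the cure period: 24 May 2019 + 14 days = 7 June 2019.
From Friday, 7 June 2019, 5 business days (Jun 10, Jun 11, Jun 12, Jun 13, Jun 14, skipping weekends) brings us to Friday, 14 June 2019, which is the last day of the suspension period.
The last day of the notice period: 21 calendar days after 14 June 2019 is 5 July 2019.
The date termination becomes effective: 55 calendar days after 5 July 2019 is 29 August 2019.

29 August 2019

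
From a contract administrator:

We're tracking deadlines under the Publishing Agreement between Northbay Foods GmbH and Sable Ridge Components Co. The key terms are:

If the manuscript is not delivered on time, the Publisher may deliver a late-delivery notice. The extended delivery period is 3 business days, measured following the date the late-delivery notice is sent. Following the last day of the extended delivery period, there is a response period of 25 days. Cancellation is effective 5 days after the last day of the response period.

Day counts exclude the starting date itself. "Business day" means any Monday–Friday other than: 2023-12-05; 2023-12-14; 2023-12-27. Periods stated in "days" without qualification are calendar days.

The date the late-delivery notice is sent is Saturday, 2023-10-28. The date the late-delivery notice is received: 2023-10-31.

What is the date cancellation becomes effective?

2023-12-01

From Saturday, 2023-10-28, 3 business days (Oct 30, Oct 31, Nov 1, skipping weekends) brings us to Wednesday, 2023-11-01, which is the last day of the extended delivery period.
The last day of the response period: 2023-11-01 + 25 days = 2023-11-26.
The date cancellation becomes effective: 5 calendar days after 2023-11-26 is 2023-12-01.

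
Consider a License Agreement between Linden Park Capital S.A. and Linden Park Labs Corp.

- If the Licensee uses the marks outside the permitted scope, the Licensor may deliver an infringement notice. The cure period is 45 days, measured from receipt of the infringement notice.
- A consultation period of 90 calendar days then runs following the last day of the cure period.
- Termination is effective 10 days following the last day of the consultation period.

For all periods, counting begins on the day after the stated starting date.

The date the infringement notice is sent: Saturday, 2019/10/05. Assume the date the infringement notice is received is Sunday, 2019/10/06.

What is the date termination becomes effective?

The last day of the cure period: 45 calendar days after 2019/10/06 is 2019/11/20.
The last day of the consultation period: 2019/11/20 + 90 days = 2020/02/18.
The date termination becomes effective: 10 calendar days after 2020/02/18 is 2020/02/28.

2020/02/28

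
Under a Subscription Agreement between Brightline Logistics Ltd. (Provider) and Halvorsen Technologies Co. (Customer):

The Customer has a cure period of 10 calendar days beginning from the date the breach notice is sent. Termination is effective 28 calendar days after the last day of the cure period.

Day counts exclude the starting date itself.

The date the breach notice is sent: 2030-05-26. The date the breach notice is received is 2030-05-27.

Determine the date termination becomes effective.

Adding 10 calendar days to 2030-05-26 gives 2030-06-05, which is the last day of the cure period.
Adding 28 calendar days to 2030-06-05 gives 2030-07-03, which is the date termination becomes effective.

2030-07-03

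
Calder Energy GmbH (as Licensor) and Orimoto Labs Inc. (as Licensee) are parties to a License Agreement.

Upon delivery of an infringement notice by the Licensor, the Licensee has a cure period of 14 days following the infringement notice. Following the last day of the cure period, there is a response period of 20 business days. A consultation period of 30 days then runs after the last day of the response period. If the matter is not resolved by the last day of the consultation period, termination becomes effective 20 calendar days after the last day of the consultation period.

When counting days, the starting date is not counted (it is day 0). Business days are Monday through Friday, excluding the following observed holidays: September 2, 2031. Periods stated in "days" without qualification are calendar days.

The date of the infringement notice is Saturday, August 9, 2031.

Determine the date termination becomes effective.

November 11, 2031

The last day of the cure period: August 9, 2031 + 14 days = August 23, 2031.
The last day of the response period: 20 business days after Saturday, August 23, 2031, skipping weekends and the listed holiday on Sep 2 — Aug 25, Aug 26, Aug 27, Aug 28, …, Sep 18, Sep 19, Sep 22 — lands on Monday, September 22, 2031.
The last day of the consultation period: September 22, 2031 + 30 days = October 22, 2031.
The date termination becomes effective: October 22, 2031 + 20 days = November 11, 2031.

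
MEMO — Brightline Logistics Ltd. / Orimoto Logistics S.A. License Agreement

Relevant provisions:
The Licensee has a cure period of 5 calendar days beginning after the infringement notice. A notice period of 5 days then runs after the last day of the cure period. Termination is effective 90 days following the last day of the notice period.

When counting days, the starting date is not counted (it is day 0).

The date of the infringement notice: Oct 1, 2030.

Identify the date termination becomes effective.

Jan 9, 2031

The last day of the cure period: 5 calendar days after Oct 1, 2030 is Oct 6, 2030.
The last day of the notice period: Oct 6, 2030 + 5 days = Oct 11, 2030.
Adding 90 calendar days to Oct 11, 2030 gives Jan 9, 2031, which is the date termination becomes effective.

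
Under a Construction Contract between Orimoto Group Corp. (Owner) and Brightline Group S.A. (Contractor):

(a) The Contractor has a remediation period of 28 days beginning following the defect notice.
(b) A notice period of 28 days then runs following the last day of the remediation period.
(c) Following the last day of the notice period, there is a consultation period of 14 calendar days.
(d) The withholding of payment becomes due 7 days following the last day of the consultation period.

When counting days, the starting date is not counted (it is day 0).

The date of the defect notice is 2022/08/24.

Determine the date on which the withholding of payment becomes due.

2022/11/09

Adding 28 calendar days to 2022/08/24 gives 2022/09/21, which is the last day of the remediation period.
Adding 28 calendar days to 2022/09/21 gives 2022/10/19, which is the last day of the notice period.
The last day of the consultation period: 2022/10/19 + 14 days = 2022/11/02.
Adding 7 calendar days to 2022/11/02 gives 2022/11/09, which is the date on which the withholding of payment becomes due.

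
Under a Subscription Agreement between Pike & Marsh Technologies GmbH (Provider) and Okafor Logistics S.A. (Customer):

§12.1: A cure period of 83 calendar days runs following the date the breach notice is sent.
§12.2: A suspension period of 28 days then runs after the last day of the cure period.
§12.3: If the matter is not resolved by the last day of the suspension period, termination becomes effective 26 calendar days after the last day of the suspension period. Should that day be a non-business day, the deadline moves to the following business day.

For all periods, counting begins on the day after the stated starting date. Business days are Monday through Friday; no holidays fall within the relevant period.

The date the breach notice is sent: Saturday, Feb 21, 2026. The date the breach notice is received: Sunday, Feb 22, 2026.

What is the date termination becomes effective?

Jul 8, 2026

The last day of the cure period: Feb 21, 2026 + 83 days = May 15, 2026.
The last day of the suspension period: 28 calendar days after May 15, 2026 is Jun 12, 2026.
The date termination becomes effective: 26 calendar days after Jun 12, 2026 is Jul 8, 2026. Jul 8, 2026 is a Wednesday, so no roll-forward applies.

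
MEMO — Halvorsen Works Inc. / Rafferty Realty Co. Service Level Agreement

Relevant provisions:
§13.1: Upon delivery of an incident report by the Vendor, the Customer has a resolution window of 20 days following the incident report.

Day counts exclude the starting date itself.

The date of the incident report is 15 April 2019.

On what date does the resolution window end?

Adding 20 calendar days to 15 April 2019 gives 5 May 2019, which is the last day of the resolution window.

5 May 2019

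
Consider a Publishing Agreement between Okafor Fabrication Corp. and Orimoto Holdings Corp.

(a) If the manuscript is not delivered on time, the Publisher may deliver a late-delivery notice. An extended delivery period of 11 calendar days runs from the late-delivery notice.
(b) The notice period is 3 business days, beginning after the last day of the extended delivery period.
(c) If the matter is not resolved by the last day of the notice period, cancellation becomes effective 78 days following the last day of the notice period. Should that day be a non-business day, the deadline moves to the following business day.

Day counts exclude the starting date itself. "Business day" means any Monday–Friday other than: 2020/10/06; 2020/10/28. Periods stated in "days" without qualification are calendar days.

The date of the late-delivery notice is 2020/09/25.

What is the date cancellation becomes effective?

2020/12/28

The last day of the extended delivery period: 2020/09/25 + 11 days = 2020/10/06.
From Tuesday, 2020/10/06, 3 business days (Oct 7, Oct 8, Oct 9, skipping weekends) brings us to Friday, 2020/10/09, which is the last day of the notice period.
The date cancellation becomes effective: 78 calendar days after 2020/10/09 is 2020/12/26. That falls on a Saturday, so it rolls to the next business day, Monday, 2020/12/28.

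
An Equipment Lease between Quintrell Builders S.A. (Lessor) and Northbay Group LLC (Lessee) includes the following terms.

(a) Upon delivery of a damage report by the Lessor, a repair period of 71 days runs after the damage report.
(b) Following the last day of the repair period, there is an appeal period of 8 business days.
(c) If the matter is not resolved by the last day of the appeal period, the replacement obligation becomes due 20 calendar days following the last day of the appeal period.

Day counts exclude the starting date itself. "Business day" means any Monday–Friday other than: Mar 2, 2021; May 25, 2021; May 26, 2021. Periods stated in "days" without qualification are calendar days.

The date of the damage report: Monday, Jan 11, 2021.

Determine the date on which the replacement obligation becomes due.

The last day of the repair period: 71 calendar days after Jan 11, 2021 is Mar 23, 2021.
From Tuesday, Mar 23, 2021, 8 business days (Mar 24, Mar 25, Mar 26, Mar 29, Mar 30, Mar 31, Apr 1, Apr 2, skipping weekends) brings us to Friday, Apr 2, 2021, which is the last day of the appeal period.
Adding 20 calendar days to Apr 2, 2021 gives Apr 22, 2021, which is the date on which the replacement obligation becomes due.

Apr 22, 2021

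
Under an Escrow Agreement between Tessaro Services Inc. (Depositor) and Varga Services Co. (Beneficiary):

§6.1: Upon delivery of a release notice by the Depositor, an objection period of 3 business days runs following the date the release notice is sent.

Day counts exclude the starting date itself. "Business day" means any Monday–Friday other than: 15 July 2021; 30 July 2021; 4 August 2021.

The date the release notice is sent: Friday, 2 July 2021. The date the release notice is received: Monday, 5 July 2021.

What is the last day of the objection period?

From Friday, 2 July 2021, 3 business days (Jul 5, Jul 6, Jul 7, skipping weekends) brings us to Wednesday, 7 July 2021, which is the last day of the objection period.

7 July 2021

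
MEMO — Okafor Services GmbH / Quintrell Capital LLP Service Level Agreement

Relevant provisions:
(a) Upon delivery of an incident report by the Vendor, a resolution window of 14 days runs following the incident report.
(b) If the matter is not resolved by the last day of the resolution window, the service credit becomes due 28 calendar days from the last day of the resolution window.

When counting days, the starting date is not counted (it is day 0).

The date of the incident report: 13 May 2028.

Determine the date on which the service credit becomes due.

24 June 2028

Adding 14 calendar days to 13 May 2028 gives 27 May 2028, which is the last day of the resolution window.
The date on which the service credit becomes due: 28 calendar days after 27 May 2028 is 24 June 2028.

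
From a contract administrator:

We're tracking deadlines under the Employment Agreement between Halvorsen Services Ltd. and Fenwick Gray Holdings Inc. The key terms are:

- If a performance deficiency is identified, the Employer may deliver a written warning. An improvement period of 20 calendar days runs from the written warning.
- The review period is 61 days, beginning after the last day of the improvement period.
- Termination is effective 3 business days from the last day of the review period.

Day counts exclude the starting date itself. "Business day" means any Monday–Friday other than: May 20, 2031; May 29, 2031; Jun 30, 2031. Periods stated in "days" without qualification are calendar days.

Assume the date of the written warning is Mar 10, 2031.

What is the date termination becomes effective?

Jun 4, 2031

The last day of the improvement period: Mar 10, 2031 + 20 days = Mar 30, 2031.
Adding 61 calendar days to Mar 30, 2031 gives May 30, 2031, which is the last day of the review period.
From Friday, May 30, 2031, 3 business days (Jun 2, Jun 3, Jun 4, skipping weekends) brings us to Wednesday, Jun 4, 2031, which is the date termination becomes effective.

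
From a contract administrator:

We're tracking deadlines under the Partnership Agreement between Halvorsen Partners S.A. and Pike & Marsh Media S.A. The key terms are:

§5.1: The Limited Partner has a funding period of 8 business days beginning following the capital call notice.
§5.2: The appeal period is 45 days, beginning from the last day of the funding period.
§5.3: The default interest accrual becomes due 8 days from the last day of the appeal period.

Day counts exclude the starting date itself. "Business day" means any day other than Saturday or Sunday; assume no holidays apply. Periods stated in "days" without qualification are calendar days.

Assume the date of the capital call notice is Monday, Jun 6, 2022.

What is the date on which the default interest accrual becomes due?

Aug 8, 2022

The last day of the funding period: 8 business days after Monday, Jun 6, 2022, skipping weekends — Jun 7, Jun 8, Jun 9, Jun 10, Jun 13, Jun 14, Jun 15, Jun 16 — lands on Thursday, Jun 16, 2022.
The last day of the appeal period: 45 calendar days after Jun 16, 2022 is Jul 31, 2022.
The date on which the default interest accrual becomes due: Jul 31, 2022 + 8 days = Aug 8, 2022.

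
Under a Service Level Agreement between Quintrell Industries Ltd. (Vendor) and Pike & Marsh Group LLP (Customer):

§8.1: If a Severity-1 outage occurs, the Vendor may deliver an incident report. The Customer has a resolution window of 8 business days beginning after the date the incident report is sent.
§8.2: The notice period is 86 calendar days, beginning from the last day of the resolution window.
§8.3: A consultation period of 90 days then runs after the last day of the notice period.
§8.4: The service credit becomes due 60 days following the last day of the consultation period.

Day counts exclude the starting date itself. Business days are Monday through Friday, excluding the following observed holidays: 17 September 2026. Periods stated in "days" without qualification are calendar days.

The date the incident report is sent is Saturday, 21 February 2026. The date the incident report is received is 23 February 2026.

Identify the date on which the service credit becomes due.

26 October 2026

From Saturday, 21 February 2026, 8 business days (Feb 23, Feb 24, Feb 25, Feb 26, Feb 27, Mar 2, Mar 3, Mar 4, skipping weekends) brings us to Wednesday, 4 March 2026, which is the last day of the resolution window.
The last day of the notice period: 4 March 2026 + 86 days = 29 May 2026.
Adding 90 calendar days to 29 May 2026 gives 27 August 2026, which is the last day of the consultation period.
The date on which the service credit becomes due: 27 August 2026 + 60 days = 26 October 2026.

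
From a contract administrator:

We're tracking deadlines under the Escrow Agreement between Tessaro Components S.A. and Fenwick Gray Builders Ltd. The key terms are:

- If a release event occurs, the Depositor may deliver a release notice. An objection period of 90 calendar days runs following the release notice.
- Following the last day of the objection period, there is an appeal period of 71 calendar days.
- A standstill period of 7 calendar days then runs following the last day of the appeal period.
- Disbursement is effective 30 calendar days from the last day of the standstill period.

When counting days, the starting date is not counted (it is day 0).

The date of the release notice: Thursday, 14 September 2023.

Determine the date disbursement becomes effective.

30 March 2024

Adding 90 calendar days to 14 September 2023 gives 13 December 2023, which is the last day of the objection period.
The last day of the appeal period: 13 December 2023 + 71 days = 22 February 2024.
Adding 7 calendar days to 22 February 2024 gives 29 February 2024, which is the last day of the standstill period.
The date disbursement becomes effective: 30 calendar days after 29 February 2024 is 30 March 2024.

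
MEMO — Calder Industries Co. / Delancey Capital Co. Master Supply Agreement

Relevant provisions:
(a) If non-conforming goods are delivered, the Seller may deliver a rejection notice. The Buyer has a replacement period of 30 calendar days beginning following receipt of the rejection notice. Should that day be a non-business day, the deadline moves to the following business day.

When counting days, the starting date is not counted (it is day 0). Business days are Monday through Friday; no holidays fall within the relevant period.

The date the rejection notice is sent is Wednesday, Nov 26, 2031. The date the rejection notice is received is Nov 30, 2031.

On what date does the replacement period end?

Dec 30, 2031

Adding 30 calendar days to Nov 30, 2031 gives Dec 30, 2031, which is the last day of the replacement period. Dec 30, 2031 is a Tuesday, so no roll-forward applies.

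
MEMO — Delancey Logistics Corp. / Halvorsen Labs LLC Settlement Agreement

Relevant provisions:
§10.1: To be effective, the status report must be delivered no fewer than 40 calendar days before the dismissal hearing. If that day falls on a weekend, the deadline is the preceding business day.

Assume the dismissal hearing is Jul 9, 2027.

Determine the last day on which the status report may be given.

May 28, 2027

Jul 9, 2027 minus 40 days is May 30, 2027. That is a Sunday, so the deadline moves back to Friday, May 28, 2027.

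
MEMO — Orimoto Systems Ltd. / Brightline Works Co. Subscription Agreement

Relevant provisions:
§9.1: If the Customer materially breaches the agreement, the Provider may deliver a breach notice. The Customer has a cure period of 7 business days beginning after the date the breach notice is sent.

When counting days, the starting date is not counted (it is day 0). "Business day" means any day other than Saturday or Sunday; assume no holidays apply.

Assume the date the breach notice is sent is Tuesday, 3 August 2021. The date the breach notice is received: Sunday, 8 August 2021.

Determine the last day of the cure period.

12 August 2021

The last day of the cure period: counting 7 business days from Tuesday, 3 August 2021 (Aug 4, Aug 5, Aug 6, Aug 9, Aug 10, Aug 11, Aug 12, skipping weekends) reaches Thursday, 12 August 2021.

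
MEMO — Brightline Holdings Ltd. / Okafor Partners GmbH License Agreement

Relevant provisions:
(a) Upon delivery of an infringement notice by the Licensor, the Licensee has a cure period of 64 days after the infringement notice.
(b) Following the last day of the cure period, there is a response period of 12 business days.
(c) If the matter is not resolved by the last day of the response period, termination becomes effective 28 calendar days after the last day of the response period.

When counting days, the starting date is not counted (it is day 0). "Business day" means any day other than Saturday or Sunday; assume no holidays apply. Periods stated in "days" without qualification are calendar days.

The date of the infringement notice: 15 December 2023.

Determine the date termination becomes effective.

2 April 2024

The last day of the cure period: 15 December 2023 + 64 days = 17 February 2024.
From Saturday, 17 February 2024, 12 business days (Feb 19, Feb 20, Feb 21, Feb 22, …, Mar 1, Mar 4, Mar 5, skipping weekends) brings us to Tuesday, 5 March 2024, which is the last day of the response period.
The date termination becomes effective: 28 calendar days after 5 March 2024 is 2 April 2024.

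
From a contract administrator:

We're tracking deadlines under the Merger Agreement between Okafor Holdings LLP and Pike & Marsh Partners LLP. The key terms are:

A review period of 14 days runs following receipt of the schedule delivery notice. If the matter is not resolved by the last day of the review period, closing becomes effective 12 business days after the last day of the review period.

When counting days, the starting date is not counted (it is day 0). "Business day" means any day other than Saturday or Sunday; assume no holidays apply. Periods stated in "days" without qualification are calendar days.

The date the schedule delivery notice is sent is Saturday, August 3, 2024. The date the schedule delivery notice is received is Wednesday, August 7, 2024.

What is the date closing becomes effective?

The last day of the review period: August 7, 2024 + 14 days = August 21, 2024.
The date closing becomes effective: 12 business days after Wednesday, August 21, 2024, skipping weekends — Aug 22, Aug 23, Aug 26, Aug 27, …, Sep 4, Sep 5, Sep 6 — lands on Friday, September 6, 2024.

September 6, 2024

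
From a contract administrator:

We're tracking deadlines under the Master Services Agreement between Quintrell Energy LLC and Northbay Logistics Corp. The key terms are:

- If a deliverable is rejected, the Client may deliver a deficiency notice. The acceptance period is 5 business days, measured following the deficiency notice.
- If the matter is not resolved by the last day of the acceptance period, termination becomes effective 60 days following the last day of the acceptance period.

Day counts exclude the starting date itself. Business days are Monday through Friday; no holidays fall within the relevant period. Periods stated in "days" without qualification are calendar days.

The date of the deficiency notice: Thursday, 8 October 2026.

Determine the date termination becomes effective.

The last day of the acceptance period: counting 5 business days from Thursday, 8 October 2026 (Oct 9, Oct 12, Oct 13, Oct 14, Oct 15, skipping weekends) reaches Thursday, 15 October 2026.
The date termination becomes effective: 15 October 2026 + 60 days = 14 December 2026.

14 December 2026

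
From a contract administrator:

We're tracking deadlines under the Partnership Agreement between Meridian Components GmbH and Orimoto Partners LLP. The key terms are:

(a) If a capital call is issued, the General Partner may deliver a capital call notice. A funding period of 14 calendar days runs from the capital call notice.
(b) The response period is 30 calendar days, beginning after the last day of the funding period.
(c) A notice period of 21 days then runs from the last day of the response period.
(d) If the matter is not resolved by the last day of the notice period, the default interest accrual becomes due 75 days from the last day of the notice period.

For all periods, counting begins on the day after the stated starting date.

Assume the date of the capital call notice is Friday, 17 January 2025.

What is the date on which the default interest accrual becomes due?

6 June 2025

The last day of the funding period: 17 January 2025 + 14 days = 31 January 2025.
Adding 30 calendar days to 31 January 2025 gives 2 March 2025, which is the last day of the response period.
The last day of the notice period: 2 March 2025 + 21 days = 23 March 2025.
The date on which the default interest accrual becomes due: 75 calendar days after 23 March 2025 is 6 June 2025.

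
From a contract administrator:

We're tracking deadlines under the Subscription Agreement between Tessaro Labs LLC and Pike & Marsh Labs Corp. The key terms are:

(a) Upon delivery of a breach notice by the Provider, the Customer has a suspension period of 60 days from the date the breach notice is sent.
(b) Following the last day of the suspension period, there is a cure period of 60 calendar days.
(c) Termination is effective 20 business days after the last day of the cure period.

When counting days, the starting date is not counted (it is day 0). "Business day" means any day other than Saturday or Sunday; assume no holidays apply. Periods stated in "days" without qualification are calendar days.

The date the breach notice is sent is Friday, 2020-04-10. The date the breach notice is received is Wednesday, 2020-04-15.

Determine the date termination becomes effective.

2020-09-04

Adding 60 calendar days to 2020-04-10 gives 2020-06-09, which is the last day of the suspension period.
The last day of the cure period: 60 calendar days after 2020-06-09 is 2020-08-08.
The date termination becomes effective: 20 business days after Saturday, 2020-08-08, skipping weekends — Aug 10, Aug 11, Aug 12, Aug 13, …, Sep 2, Sep 3, Sep 4 — lands on Friday, 2020-09-04.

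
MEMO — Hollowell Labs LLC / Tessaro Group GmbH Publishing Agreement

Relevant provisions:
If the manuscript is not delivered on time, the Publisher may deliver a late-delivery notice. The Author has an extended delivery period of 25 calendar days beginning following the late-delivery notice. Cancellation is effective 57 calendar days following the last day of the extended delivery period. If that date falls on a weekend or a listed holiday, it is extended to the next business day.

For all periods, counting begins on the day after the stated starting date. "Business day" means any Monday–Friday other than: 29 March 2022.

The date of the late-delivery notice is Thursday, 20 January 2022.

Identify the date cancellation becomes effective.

The last day of the extended delivery period: 25 calendar days after 20 January 2022 is 14 February 2022.
The date cancellation becomes effective: 57 calendar days after 14 February 2022 is 12 April 2022. 12 April 2022 is a Tuesday and is not a listed holiday, so no roll-forward applies.

12 April 2022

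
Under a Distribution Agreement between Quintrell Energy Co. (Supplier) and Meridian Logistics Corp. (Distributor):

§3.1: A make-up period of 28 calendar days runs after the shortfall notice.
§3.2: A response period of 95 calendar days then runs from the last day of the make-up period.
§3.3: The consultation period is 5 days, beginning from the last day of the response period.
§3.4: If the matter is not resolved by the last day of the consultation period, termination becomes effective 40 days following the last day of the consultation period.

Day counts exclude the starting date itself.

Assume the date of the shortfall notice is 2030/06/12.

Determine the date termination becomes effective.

The last day of the make-up period: 2030/06/12 + 28 days = 2030/07/10.
The last day of the response period: 2030/07/10 + 95 days = 2030/10/13.
The last day of the consultation period: 2030/10/13 + 5 days = 2030/10/18.
Adding 40 calendar days to 2030/10/18 gives 2030/11/27, which is the date termination becomes effective.

2030/11/27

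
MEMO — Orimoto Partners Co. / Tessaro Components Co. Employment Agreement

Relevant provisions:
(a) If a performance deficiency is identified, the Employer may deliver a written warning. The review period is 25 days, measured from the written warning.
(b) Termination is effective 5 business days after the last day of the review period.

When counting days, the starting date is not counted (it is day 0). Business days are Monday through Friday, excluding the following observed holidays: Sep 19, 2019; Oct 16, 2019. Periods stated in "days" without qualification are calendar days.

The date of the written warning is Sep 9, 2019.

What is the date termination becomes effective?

Oct 11, 2019

Adding 25 calendar days to Sep 9, 2019 gives Oct 4, 2019, which is the last day of the review period.
The date termination becomes effective: counting 5 business days from Friday, Oct 4, 2019 (Oct 7, Oct 8, Oct 9, Oct 10, Oct 11, skipping weekends) reaches Friday, Oct 11, 2019.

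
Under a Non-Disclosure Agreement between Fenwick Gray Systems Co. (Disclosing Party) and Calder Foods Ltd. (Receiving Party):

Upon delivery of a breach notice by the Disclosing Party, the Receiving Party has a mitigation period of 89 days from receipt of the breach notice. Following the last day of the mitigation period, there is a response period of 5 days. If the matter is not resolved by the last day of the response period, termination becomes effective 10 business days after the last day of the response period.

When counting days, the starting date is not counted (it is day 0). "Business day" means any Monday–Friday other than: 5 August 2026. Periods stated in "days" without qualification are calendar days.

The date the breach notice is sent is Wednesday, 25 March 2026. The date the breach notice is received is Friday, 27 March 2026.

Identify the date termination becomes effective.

13 July 2026

The last day of the mitigation period: 27 March 2026 + 89 days = 24 June 2026.
The last day of the response period: 5 calendar days after 24 June 2026 is 29 June 2026.
The date termination becomes effective: counting 10 business days from Monday, 29 June 2026 (Jun 30, Jul 1, Jul 2, Jul 3, Jul 6, Jul 7, Jul 8, Jul 9, Jul 10, Jul 13, skipping weekends) reaches Monday, 13 July 2026.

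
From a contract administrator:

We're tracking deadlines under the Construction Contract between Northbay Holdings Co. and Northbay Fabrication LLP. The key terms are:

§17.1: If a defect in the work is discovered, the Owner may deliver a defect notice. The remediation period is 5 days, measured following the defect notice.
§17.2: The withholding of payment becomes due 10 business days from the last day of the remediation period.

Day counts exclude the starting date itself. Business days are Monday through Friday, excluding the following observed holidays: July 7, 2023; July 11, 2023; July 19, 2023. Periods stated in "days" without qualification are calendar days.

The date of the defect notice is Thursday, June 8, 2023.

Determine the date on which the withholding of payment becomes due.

Adding 5 calendar days to June 8, 2023 gives June 13, 2023, which is the last day of the remediation period.
The date on which the withholding of payment becomes due: counting 10 business days from Tuesday, June 13, 2023 (Jun 14, Jun 15, Jun 16, Jun 19, Jun 20, Jun 21, Jun 22, Jun 23, Jun 26, Jun 27, skipping weekends) reaches Tuesday, June 27, 2023.

June 27, 2023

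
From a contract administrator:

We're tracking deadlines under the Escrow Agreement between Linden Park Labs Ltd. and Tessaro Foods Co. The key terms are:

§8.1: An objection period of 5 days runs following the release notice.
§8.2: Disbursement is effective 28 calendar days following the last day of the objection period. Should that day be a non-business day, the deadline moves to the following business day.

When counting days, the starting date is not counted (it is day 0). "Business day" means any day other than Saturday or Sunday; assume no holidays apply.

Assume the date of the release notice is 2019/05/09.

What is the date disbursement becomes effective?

2019/06/11

Adding 5 calendar days to 2019/05/09 gives 2019/05/14, which is the last day of the objection period.
The date disbursement becomes effective: 28 calendar days after 2019/05/14 is 2019/06/11. 2019/06/11 is a Tuesday, so no roll-forward applies.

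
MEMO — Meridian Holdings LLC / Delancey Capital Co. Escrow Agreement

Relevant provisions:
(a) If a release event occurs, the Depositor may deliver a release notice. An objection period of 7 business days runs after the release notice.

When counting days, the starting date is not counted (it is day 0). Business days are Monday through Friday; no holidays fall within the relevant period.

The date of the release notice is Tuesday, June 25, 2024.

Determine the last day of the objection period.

From Tuesday, June 25, 2024, 7 business days (Jun 26, Jun 27, Jun 28, Jul 1, Jul 2, Jul 3, Jul 4, skipping weekends) brings us to Thursday, July 4, 2024, which is the last day of the objection period.

July 4, 2024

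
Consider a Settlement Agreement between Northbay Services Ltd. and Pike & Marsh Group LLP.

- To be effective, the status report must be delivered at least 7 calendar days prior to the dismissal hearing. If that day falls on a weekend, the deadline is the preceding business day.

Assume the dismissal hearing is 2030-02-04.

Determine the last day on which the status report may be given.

Counting back 7 calendar days from 2030-02-04 gives 2030-01-28. That is a Monday, so no adjustment is needed.

2030-01-28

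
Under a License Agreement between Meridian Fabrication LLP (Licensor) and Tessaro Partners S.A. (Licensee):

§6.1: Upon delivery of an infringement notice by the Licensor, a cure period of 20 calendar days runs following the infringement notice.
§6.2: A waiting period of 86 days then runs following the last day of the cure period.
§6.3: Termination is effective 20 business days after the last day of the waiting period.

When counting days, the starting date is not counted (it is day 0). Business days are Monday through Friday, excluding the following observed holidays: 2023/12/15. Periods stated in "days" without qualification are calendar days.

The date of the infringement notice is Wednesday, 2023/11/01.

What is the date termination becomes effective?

Adding 20 calendar days to 2023/11/01 gives 2023/11/21, which is the last day of the cure period.
Adding 86 calendar days to 2023/11/21 gives 2024/02/15, which is the last day of the waiting period.
From Thursday, 2024/02/15, 20 business days (Feb 16, Feb 19, Feb 20, Feb 21, …, Mar 12, Mar 13, Mar 14, skipping weekends) brings us to Thursday, 2024/03/14, which is the date termination becomes effective.

2024/03/14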